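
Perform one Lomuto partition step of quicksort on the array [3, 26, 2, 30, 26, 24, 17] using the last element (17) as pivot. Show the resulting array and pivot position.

Lomuto partition with pivot = 17:

Initial array: [3, 26, 2, 30, 26, 24, 17]

arr[0]=3 <= 17: swap with position 0, array becomes [3, 26, 2, 30, 26, 24, 17]
arr[1]=26 > 17: no swap
arr[2]=2 <= 17: swap with position 1, array becomes [3, 2, 26, 30, 26, 24, 17]
arr[3]=30 > 17: no swap
arr[4]=26 > 17: no swap
arr[5]=24 > 17: no swap

Place pivot at position 2: [3, 2, 17, 30, 26, 24, 26]
Pivot position: 2

After partitioning with pivot 17, the array becomes [3, 2, 17, 30, 26, 24, 26]. The pivot is placed at index 2. All elements to the left of the pivot are <= 17, and all elements to the right are > 17.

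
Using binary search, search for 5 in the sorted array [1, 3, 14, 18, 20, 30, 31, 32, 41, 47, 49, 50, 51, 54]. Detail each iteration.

Binary search for 5 in [1, 3, 14, 18, 20, 30, 31, 32, 41, 47, 49, 50, 51, 54]:

lo=0, hi=13, mid=6, arr[mid]=31 -> 31 > 5, search left half
lo=0, hi=5, mid=2, arr[mid]=14 -> 14 > 5, search left half
lo=0, hi=1, mid=0, arr[mid]=1 -> 1 < 5, search right half
lo=1, hi=1, mid=1, arr[mid]=3 -> 3 < 5, search right half
lo=2 > hi=1, target 5 not found

Binary search determines that 5 is not in the array after 4 comparisons. The search space was exhausted without finding the target.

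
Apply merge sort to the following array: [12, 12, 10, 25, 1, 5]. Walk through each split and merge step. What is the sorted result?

Merge sort trace:

Split: [12, 12, 10, 25, 1, 5] -> [12, 12, 10] and [25, 1, 5]
  Split: [12, 12, 10] -> [12] and [12, 10]
    Split: [12, 10] -> [12] and [10]
    Merge: [12] + [10] -> [10, 12]
  Merge: [12] + [10, 12] -> [10, 12, 12]
  Split: [25, 1, 5] -> [25] and [1, 5]
    Split: [1, 5] -> [1] and [5]
    Merge: [1] + [5] -> [1, 5]
  Merge: [25] + [1, 5] -> [1, 5, 25]
Merge: [10, 12, 12] + [1, 5, 25] -> [1, 5, 10, 12, 12, 25]

Final sorted array: [1, 5, 10, 12, 12, 25]

The merge sort proceeds by recursively splitting the array and merging sorted halves.
After all merges, the sorted array is [1, 5, 10, 12, 12, 25].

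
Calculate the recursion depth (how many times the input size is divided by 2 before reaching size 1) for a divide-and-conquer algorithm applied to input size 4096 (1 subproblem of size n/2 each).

For divide and conquer with division factor 2:

Problem sizes at each level:
Level 0: 4096
Level 1: 2048
Level 2: 1024
Level 3: 512
Level 4: 256
Level 5: 128
Level 6: 64
Level 7: 32
Level 8: 16
Level 9: 8
Level 10: 4
Level 11: 2
Level 12: 1

The root is level 0 and the size-1 base case is level 12 (the tree spans levels 0 through 12, i.e. 13 levels counting the root), so the depth is the number of divisions: log_2(4096) = 12

The recursion tree depth is log_2(4096) = 12. At each level, the problem size is divided by 2, so it takes 12 divisions to reduce to a base case of size 1. The algorithm makes 1 recursive call at each level.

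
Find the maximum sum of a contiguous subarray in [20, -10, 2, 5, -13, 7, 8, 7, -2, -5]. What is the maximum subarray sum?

Using Kadane's algorithm on [20, -10, 2, 5, -13, 7, 8, 7, -2, -5]:

Scanning through the array:
Position 1 (value -10): max_ending_here = 10, max_so_far = 20
Position 2 (value 2): max_ending_here = 12, max_so_far = 20
Position 3 (value 5): max_ending_here = 17, max_so_far = 20
Position 4 (value -13): max_ending_here = 4, max_so_far = 20
Position 5 (value 7): max_ending_here = 11, max_so_far = 20
Position 6 (value 8): max_ending_here = 19, max_so_far = 20
Position 7 (value 7): max_ending_here = 26, max_so_far = 26
Position 8 (value -2): max_ending_here = 24, max_so_far = 26
Position 9 (value -5): max_ending_here = 19, max_so_far = 26

Maximum subarray: [20, -10, 2, 5, -13, 7, 8, 7]
Maximum sum: 26

The maximum subarray is [20, -10, 2, 5, -13, 7, 8, 7] with sum 26. This subarray runs from index 0 to index 7.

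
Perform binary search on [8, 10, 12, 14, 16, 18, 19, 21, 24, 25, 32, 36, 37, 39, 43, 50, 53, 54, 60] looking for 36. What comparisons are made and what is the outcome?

Binary search for 36 in [8, 10, 12, 14, 16, 18, 19, 21, 24, 25, 32, 36, 37, 39, 43, 50, 53, 54, 60]:

lo=0, hi=18, mid=9, arr[mid]=25 -> 25 < 36, search right half
lo=10, hi=18, mid=14, arr[mid]=43 -> 43 > 36, search left half
lo=10, hi=13, mid=11, arr[mid]=36 -> Found target at index 11!

Binary search finds 36 at index 11 after 3 comparisons. The search repeatedly halves the search space by comparing with the middle element.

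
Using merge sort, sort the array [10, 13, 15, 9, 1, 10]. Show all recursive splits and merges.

Merge sort trace:

Split: [10, 13, 15, 9, 1, 10] -> [10, 13, 15] and [9, 1, 10]
  Split: [10, 13, 15] -> [10] and [13, 15]
    Split: [13, 15] -> [13] and [15]
    Merge: [13] + [15] -> [13, 15]
  Merge: [10] + [13, 15] -> [10, 13, 15]
  Split: [9, 1, 10] -> [9] and [1, 10]
    Split: [1, 10] -> [1] and [10]
    Merge: [1] + [10] -> [1, 10]
  Merge: [9] + [1, 10] -> [1, 9, 10]
Merge: [10, 13, 15] + [1, 9, 10] -> [1, 9, 10, 10, 13, 15]

Final sorted array: [1, 9, 10, 10, 13, 15]

The merge sort proceeds by recursively splitting the array and merging sorted halves.
After all merges, the sorted array is [1, 9, 10, 10, 13, 15].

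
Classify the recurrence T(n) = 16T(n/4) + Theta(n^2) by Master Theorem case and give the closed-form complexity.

Master Theorem for T(n) = 16T(n/4) + O(n^2):

a = 16, b = 4, c = 2
log_b(a) = log_4(16) = 2.0000

Case 2: c = 2 = log_4(16) = 2.0000
T(n) = O(n^2 log n) = O(n^2 log n)

For T(n) = 16T(n/4) + O(n^2): log_4(16) = 2.0000. This is Case 2 of the Master Theorem (c = log_b(a), equal work at all levels), giving O(n^2 log n).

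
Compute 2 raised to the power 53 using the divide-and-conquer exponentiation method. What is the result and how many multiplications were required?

Computing 2^53 by squaring (build up from 2^1; each line after the first costs one multiplication):

2^1 = 2
2^2 = (2^1)^2 = 2^2 = 4
2^3 = 2 * 2^2 = 2 * 4 = 8
2^6 = (2^3)^2 = 8^2 = 64
2^12 = (2^6)^2 = 64^2 = 4096
2^13 = 2 * 2^12 = 2 * 4096 = 8192
2^26 = (2^13)^2 = 8192^2 = 67108864
2^52 = (2^26)^2 = 67108864^2 = 4503599627370496
2^53 = 2 * 2^52 = 2 * 4503599627370496 = 9007199254740992

Result: 9007199254740992
Multiplications needed: 8 (8 lines after 2^1)

2^53 = 9007199254740992. Using exponentiation by squaring, this requires 8 multiplications. The key idea: if the exponent is even, square the half-power; if odd, multiply by the base once.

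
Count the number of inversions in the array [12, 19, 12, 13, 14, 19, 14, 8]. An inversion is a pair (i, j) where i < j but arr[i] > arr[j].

Finding inversions in [12, 19, 12, 13, 14, 19, 14, 8]:

(0, 7): arr[0]=12 > arr[7]=8
(1, 2): arr[1]=19 > arr[2]=12
(1, 3): arr[1]=19 > arr[3]=13
(1, 4): arr[1]=19 > arr[4]=14
(1, 6): arr[1]=19 > arr[6]=14
(1, 7): arr[1]=19 > arr[7]=8
(2, 7): arr[2]=12 > arr[7]=8
(3, 7): arr[3]=13 > arr[7]=8
(4, 7): arr[4]=14 > arr[7]=8
(5, 6): arr[5]=19 > arr[6]=14
(5, 7): arr[5]=19 > arr[7]=8
(6, 7): arr[6]=14 > arr[7]=8

Total inversions: 12

The array has 12 inversion(s): (0,7), (1,2), (1,3), (1,4), (1,6), (1,7), (2,7), (3,7), (4,7), (5,6), (5,7), (6,7). Each pair (i,j) satisfies i < j and arr[i] > arr[j].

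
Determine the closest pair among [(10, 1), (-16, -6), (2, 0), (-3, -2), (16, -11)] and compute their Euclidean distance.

Computing all pairwise distances among 5 points:

d((10, 1), (-16, -6)) = 26.9258
d((10, 1), (2, 0)) = 8.0623
d((10, 1), (-3, -2)) = 13.3417
d((10, 1), (16, -11)) = 13.4164
d((-16, -6), (2, 0)) = 18.9737
d((-16, -6), (-3, -2)) = 13.6015
d((-16, -6), (16, -11)) = 32.3883
d((2, 0), (-3, -2)) = 5.3852 <-- minimum
d((2, 0), (16, -11)) = 17.8045
d((-3, -2), (16, -11)) = 21.0238

Closest pair: (2, 0) and (-3, -2) with distance 5.3852

The closest pair is (2, 0) and (-3, -2) with Euclidean distance 5.3852. For 5 points, brute-force pairwise comparison is shown above. For large n, the divide-and-conquer algorithm (sort by x, recurse on halves, check the dividing strip) achieves O(n log n).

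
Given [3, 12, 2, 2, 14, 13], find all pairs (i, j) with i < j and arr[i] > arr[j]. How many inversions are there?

Finding inversions in [3, 12, 2, 2, 14, 13]:

(0, 2): arr[0]=3 > arr[2]=2
(0, 3): arr[0]=3 > arr[3]=2
(1, 2): arr[1]=12 > arr[2]=2
(1, 3): arr[1]=12 > arr[3]=2
(4, 5): arr[4]=14 > arr[5]=13

Total inversions: 5

The array has 5 inversion(s): (0,2), (0,3), (1,2), (1,3), (4,5). Each pair (i,j) satisfies i < j and arr[i] > arr[j].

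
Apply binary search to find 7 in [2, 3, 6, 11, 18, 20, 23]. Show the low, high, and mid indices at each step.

Binary search for 7 in [2, 3, 6, 11, 18, 20, 23]:

lo=0, hi=6, mid=3, arr[mid]=11 -> 11 > 7, search left half
lo=0, hi=2, mid=1, arr[mid]=3 -> 3 < 7, search right half
lo=2, hi=2, mid=2, arr[mid]=6 -> 6 < 7, search right half
lo=3 > hi=2, target 7 not found

Binary search determines that 7 is not in the array after 3 comparisons. The search space was exhausted without finding the target.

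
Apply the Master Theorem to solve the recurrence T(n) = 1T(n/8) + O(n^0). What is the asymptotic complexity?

Master Theorem for T(n) = 1T(n/8) + O(n^0):

a = 1, b = 8, c = 0
log_b(a) = log_8(1) = 0.0000

Case 2: c = 0 = log_8(1) = 0.0000
T(n) = O(n^0 log n) = O(log n)

For T(n) = 1T(n/8) + O(n^0): log_8(1) = 0.0000. This is Case 2 of the Master Theorem (c = log_b(a), equal work at all levels), giving O(log n).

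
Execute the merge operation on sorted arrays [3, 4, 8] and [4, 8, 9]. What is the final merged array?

Merging process:

Compare 3 vs 4: take 3 from left. Merged: [3]
Compare 4 vs 4: take 4 from left. Merged: [3, 4]
Compare 8 vs 4: take 4 from right. Merged: [3, 4, 4]
Compare 8 vs 8: take 8 from left. Merged: [3, 4, 4, 8]
Append remaining from right: [8, 9]. Merged: [3, 4, 4, 8, 8, 9]

Final merged array: [3, 4, 4, 8, 8, 9]
Total comparisons: 4

The merged array is [3, 4, 4, 8, 8, 9], requiring 4 comparisons. The merge step runs in O(n) time where n is the total number of elements.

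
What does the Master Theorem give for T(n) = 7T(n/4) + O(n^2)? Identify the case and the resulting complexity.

Master Theorem for T(n) = 7T(n/4) + O(n^2):

a = 7, b = 4, c = 2
log_b(a) = log_4(7) = 1.4037

Case 3: c = 2 > log_4(7) = 1.4037
T(n) = O(n^2) = O(n^2)

For T(n) = 7T(n/4) + O(n^2): log_4(7) = 1.4037. This is Case 3 of the Master Theorem (c > log_b(a), work dominated by root), giving O(n^2).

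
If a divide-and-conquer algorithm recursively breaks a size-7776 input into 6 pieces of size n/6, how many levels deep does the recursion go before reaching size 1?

For divide and conquer with division factor 6:

Problem sizes at each level:
Level 0: 7776
Level 1: 1296
Level 2: 216
Level 3: 36
Level 4: 6
Level 5: 1

The root is level 0 and the size-1 base case is level 5 (the tree spans levels 0 through 5, i.e. 6 levels counting the root), so the depth is the number of divisions: log_6(7776) = 5

The recursion tree depth is log_6(7776) = 5. At each level, the problem size is divided by 6, so it takes 5 divisions to reduce to a base case of size 1. The algorithm makes 6 recursive calls at each level.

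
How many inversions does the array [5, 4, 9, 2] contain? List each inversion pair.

Finding inversions in [5, 4, 9, 2]:

(0, 1): arr[0]=5 > arr[1]=4
(0, 3): arr[0]=5 > arr[3]=2
(1, 3): arr[1]=4 > arr[3]=2
(2, 3): arr[2]=9 > arr[3]=2

Total inversions: 4

The array has 4 inversion(s): (0,1), (0,3), (1,3), (2,3). Each pair (i,j) satisfies i < j and arr[i] > arr[j].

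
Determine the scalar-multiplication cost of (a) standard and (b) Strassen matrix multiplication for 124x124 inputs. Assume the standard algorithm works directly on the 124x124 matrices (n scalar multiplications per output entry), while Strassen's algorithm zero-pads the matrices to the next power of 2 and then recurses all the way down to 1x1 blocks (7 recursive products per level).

Matrix multiplication for 124x124 matrices:

Strassen's algorithm requires power-of-2 dimensions. Pad 124x124 to 128x128 (next power of 2).

Standard algorithm: 124^3 = 1906624 multiplications
Strassen's algorithm: 7^(log2(128)) = 7^7 = 823543 multiplications
Savings: 1906624 - 823543 = 1083081 multiplications

Standard: 1906624 multiplications (124^3). Strassen: 823543 multiplications (7^7, after padding to 128x128). Strassen reduces 8 recursive multiplications to 7 at each level.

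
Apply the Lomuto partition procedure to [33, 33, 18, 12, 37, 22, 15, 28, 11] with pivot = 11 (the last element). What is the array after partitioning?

Lomuto partition with pivot = 11:

Initial array: [33, 33, 18, 12, 37, 22, 15, 28, 11]

arr[0]=33 > 11: no swap
arr[1]=33 > 11: no swap
arr[2]=18 > 11: no swap
arr[3]=12 > 11: no swap
arr[4]=37 > 11: no swap
arr[5]=22 > 11: no swap
arr[6]=15 > 11: no swap
arr[7]=28 > 11: no swap

Place pivot at position 0: [11, 33, 18, 12, 37, 22, 15, 28, 33]
Pivot position: 0

After partitioning with pivot 11, the array becomes [11, 33, 18, 12, 37, 22, 15, 28, 33]. The pivot is placed at index 0. All elements to the left of the pivot are <= 11, and all elements to the right are > 11.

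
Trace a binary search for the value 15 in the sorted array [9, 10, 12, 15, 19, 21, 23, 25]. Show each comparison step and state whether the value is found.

Binary search for 15 in [9, 10, 12, 15, 19, 21, 23, 25]:

lo=0, hi=7, mid=3, arr[mid]=15 -> Found target at index 3!

Binary search finds 15 at index 3 after 1 comparisons. The search repeatedly halves the search space by comparing with the middle element.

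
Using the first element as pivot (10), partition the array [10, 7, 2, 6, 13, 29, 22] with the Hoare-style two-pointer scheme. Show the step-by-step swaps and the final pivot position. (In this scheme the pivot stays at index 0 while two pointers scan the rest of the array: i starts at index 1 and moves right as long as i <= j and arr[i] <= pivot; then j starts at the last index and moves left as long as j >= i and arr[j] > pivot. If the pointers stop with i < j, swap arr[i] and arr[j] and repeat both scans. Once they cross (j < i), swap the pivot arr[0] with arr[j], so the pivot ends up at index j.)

Hoare-style two-pointer partition with pivot = 10:

Initial array: [10, 7, 2, 6, 13, 29, 22]

Pointers start at i = 1, j = 6.
i ends at 4, j ends at 3: the pointers have crossed (j < i), so scanning stops.

Swap pivot arr[0] with arr[3] to place pivot at position 3: [6, 7, 2, 10, 13, 29, 22]
Pivot position: 3

After partitioning with pivot 10, the array becomes [6, 7, 2, 10, 13, 29, 22]. The pivot is placed at index 3. All elements to the left of the pivot are <= 10, and all elements to the right are > 10.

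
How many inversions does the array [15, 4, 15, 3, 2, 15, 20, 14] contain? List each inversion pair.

Finding inversions in [15, 4, 15, 3, 2, 15, 20, 14]:

(0, 1): arr[0]=15 > arr[1]=4
(0, 3): arr[0]=15 > arr[3]=3
(0, 4): arr[0]=15 > arr[4]=2
(0, 7): arr[0]=15 > arr[7]=14
(1, 3): arr[1]=4 > arr[3]=3
(1, 4): arr[1]=4 > arr[4]=2
(2, 3): arr[2]=15 > arr[3]=3
(2, 4): arr[2]=15 > arr[4]=2
(2, 7): arr[2]=15 > arr[7]=14
(3, 4): arr[3]=3 > arr[4]=2
(5, 7): arr[5]=15 > arr[7]=14
(6, 7): arr[6]=20 > arr[7]=14

Total inversions: 12

The array has 12 inversion(s): (0,1), (0,3), (0,4), (0,7), (1,3), (1,4), (2,3), (2,4), (2,7), (3,4), (5,7), (6,7). Each pair (i,j) satisfies i < j and arr[i] > arr[j].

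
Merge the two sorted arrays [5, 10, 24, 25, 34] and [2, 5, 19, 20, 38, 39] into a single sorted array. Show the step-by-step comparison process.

Merging process:

Compare 5 vs 2: take 2 from right. Merged: [2]
Compare 5 vs 5: take 5 from left. Merged: [2, 5]
Compare 10 vs 5: take 5 from right. Merged: [2, 5, 5]
Compare 10 vs 19: take 10 from left. Merged: [2, 5, 5, 10]
Compare 24 vs 19: take 19 from right. Merged: [2, 5, 5, 10, 19]
Compare 24 vs 20: take 20 from right. Merged: [2, 5, 5, 10, 19, 20]
Compare 24 vs 38: take 24 from left. Merged: [2, 5, 5, 10, 19, 20, 24]
Compare 25 vs 38: take 25 from left. Merged: [2, 5, 5, 10, 19, 20, 24, 25]
Compare 34 vs 38: take 34 from left. Merged: [2, 5, 5, 10, 19, 20, 24, 25, 34]
Append remaining from right: [38, 39]. Merged: [2, 5, 5, 10, 19, 20, 24, 25, 34, 38, 39]

Final merged array: [2, 5, 5, 10, 19, 20, 24, 25, 34, 38, 39]
Total comparisons: 9

The merged array is [2, 5, 5, 10, 19, 20, 24, 25, 34, 38, 39], requiring 9 comparisons. The merge step runs in O(n) time where n is the total number of elements.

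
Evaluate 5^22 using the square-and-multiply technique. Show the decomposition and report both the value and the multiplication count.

Computing 5^22 by squaring (build up from 5^1; each line after the first costs one multiplication):

5^1 = 5
5^2 = (5^1)^2 = 5^2 = 25
5^4 = (5^2)^2 = 25^2 = 625
5^5 = 5 * 5^4 = 5 * 625 = 3125
5^10 = (5^5)^2 = 3125^2 = 9765625
5^11 = 5 * 5^10 = 5 * 9765625 = 48828125
5^22 = (5^11)^2 = 48828125^2 = 2384185791015625

Result: 2384185791015625
Multiplications needed: 6 (6 lines after 5^1)

5^22 = 2384185791015625. Using exponentiation by squaring, this requires 6 multiplications. The key idea: if the exponent is even, square the half-power; if odd, multiply by the base once.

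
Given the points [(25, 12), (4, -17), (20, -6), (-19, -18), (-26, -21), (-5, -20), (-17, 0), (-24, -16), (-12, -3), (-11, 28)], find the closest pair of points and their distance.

Computing all pairwise distances among 10 points:

d((25, 12), (4, -17)) = 35.805
d((25, 12), (20, -6)) = 18.6815
d((25, 12), (-19, -18)) = 53.2541
d((25, 12), (-26, -21)) = 60.7454
d((25, 12), (-5, -20)) = 43.8634
d((25, 12), (-17, 0)) = 43.6807
d((25, 12), (-24, -16)) = 56.4358
d((25, 12), (-12, -3)) = 39.9249
d((25, 12), (-11, 28)) = 39.3954
d((4, -17), (20, -6)) = 19.4165
d((4, -17), (-19, -18)) = 23.0217
d((4, -17), (-26, -21)) = 30.2655
d((4, -17), (-5, -20)) = 9.4868
d((4, -17), (-17, 0)) = 27.0185
d((4, -17), (-24, -16)) = 28.0179
d((4, -17), (-12, -3)) = 21.2603
d((4, -17), (-11, 28)) = 47.4342
d((20, -6), (-19, -18)) = 40.8044
d((20, -6), (-26, -21)) = 48.3839
d((20, -6), (-5, -20)) = 28.6531
d((20, -6), (-17, 0)) = 37.4833
d((20, -6), (-24, -16)) = 45.1221
d((20, -6), (-12, -3)) = 32.1403
d((20, -6), (-11, 28)) = 46.0109
d((-19, -18), (-26, -21)) = 7.6158
d((-19, -18), (-5, -20)) = 14.1421
d((-19, -18), (-17, 0)) = 18.1108
d((-19, -18), (-24, -16)) = 5.3852 <-- minimum
d((-19, -18), (-12, -3)) = 16.5529
d((-19, -18), (-11, 28)) = 46.6905
d((-26, -21), (-5, -20)) = 21.0238
d((-26, -21), (-17, 0)) = 22.8473
d((-26, -21), (-24, -16)) = 5.3852 <-- minimum
d((-26, -21), (-12, -3)) = 22.8035
d((-26, -21), (-11, 28)) = 51.2445
d((-5, -20), (-17, 0)) = 23.3238
d((-5, -20), (-24, -16)) = 19.4165
d((-5, -20), (-12, -3)) = 18.3848
d((-5, -20), (-11, 28)) = 48.3735
d((-17, 0), (-24, -16)) = 17.4642
d((-17, 0), (-12, -3)) = 5.831
d((-17, 0), (-11, 28)) = 28.6356
d((-24, -16), (-12, -3)) = 17.6918
d((-24, -16), (-11, 28)) = 45.8803
d((-12, -3), (-11, 28)) = 31.0161

Minimum distance: 5.3852 (tie among 2 pairs: (-19, -18) and (-24, -16); (-26, -21) and (-24, -16))

The minimum Euclidean distance is 5.3852. There is a tie: 2 pairs achieve this minimum — (-19, -18) and (-24, -16); (-26, -21) and (-24, -16). Any of these is a valid closest pair. For 10 points, brute-force pairwise comparison is shown above. For large n, the divide-and-conquer algorithm (sort by x, recurse on halves, check the dividing strip) achieves O(n log n).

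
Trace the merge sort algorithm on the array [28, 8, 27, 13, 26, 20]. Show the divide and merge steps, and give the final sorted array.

Merge sort trace:

Split: [28, 8, 27, 13, 26, 20] -> [28, 8, 27] and [13, 26, 20]
  Split: [28, 8, 27] -> [28] and [8, 27]
    Split: [8, 27] -> [8] and [27]
    Merge: [8] + [27] -> [8, 27]
  Merge: [28] + [8, 27] -> [8, 27, 28]
  Split: [13, 26, 20] -> [13] and [26, 20]
    Split: [26, 20] -> [26] and [20]
    Merge: [26] + [20] -> [20, 26]
  Merge: [13] + [20, 26] -> [13, 20, 26]
Merge: [8, 27, 28] + [13, 20, 26] -> [8, 13, 20, 26, 27, 28]

Final sorted array: [8, 13, 20, 26, 27, 28]

The merge sort proceeds by recursively splitting the array and merging sorted halves.
After all merges, the sorted array is [8, 13, 20, 26, 27, 28].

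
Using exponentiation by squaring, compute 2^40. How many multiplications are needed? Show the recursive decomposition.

Computing 2^40 by squaring (build up from 2^1; each line after the first costs one multiplication):

2^1 = 2
2^2 = (2^1)^2 = 2^2 = 4
2^4 = (2^2)^2 = 4^2 = 16
2^5 = 2 * 2^4 = 2 * 16 = 32
2^10 = (2^5)^2 = 32^2 = 1024
2^20 = (2^10)^2 = 1024^2 = 1048576
2^40 = (2^20)^2 = 1048576^2 = 1099511627776

Result: 1099511627776
Multiplications needed: 6 (6 lines after 2^1)

2^40 = 1099511627776. Using exponentiation by squaring, this requires 6 multiplications. The key idea: if the exponent is even, square the half-power; if odd, multiply by the base once.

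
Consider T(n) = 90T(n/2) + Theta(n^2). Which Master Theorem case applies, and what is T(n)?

Master Theorem for T(n) = 90T(n/2) + O(n^2):

a = 90, b = 2, c = 2
log_b(a) = log_2(90) = 6.4919

Case 1: c = 2 < log_2(90) = 6.4919
T(n) = O(n^(log_2 90))

For T(n) = 90T(n/2) + O(n^2): log_2(90) = 6.4919. This is Case 1 of the Master Theorem (c < log_b(a), work dominated by leaves), giving O(n^(log_2 90)).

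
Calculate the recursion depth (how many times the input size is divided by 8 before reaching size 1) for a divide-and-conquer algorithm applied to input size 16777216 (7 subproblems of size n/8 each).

For divide and conquer with division factor 8:

Problem sizes at each level:
Level 0: 16777216
Level 1: 2097152
Level 2: 262144
Level 3: 32768
Level 4: 4096
Level 5: 512
Level 6: 64
Level 7: 8
Level 8: 1

The root is level 0 and the size-1 base case is level 8 (the tree spans levels 0 through 8, i.e. 9 levels counting the root), so the depth is the number of divisions: log_8(16777216) = 8

The recursion tree depth is log_8(16777216) = 8. At each level, the problem size is divided by 8, so it takes 8 divisions to reduce to a base case of size 1. The algorithm makes 7 recursive calls at each level.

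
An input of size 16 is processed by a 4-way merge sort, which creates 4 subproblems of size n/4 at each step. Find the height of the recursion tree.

For divide and conquer with division factor 4:

Problem sizes at each level:
Level 0: 16
Level 1: 4
Level 2: 1

The root is level 0 and the size-1 base case is level 2 (the tree spans levels 0 through 2, i.e. 3 levels counting the root), so the depth is the number of divisions: log_4(16) = 2

The recursion tree depth is log_4(16) = 2. At each level, the problem size is divided by 4, so it takes 2 divisions to reduce to a base case of size 1. The algorithm makes 4 recursive calls at each level.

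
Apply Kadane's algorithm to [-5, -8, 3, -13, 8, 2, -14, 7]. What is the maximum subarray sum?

Using Kadane's algorithm on [-5, -8, 3, -13, 8, 2, -14, 7]:

Scanning through the array:
Position 1 (value -8): max_ending_here = -8, max_so_far = -5
Position 2 (value 3): max_ending_here = 3, max_so_far = 3
Position 3 (value -13): max_ending_here = -10, max_so_far = 3
Position 4 (value 8): max_ending_here = 8, max_so_far = 8
Position 5 (value 2): max_ending_here = 10, max_so_far = 10
Position 6 (value -14): max_ending_here = -4, max_so_far = 10
Position 7 (value 7): max_ending_here = 7, max_so_far = 10

Maximum subarray: [8, 2]
Maximum sum: 10

The maximum subarray is [8, 2] with sum 10. This subarray runs from index 4 to index 5.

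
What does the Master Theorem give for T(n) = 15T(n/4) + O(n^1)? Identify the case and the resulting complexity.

Master Theorem for T(n) = 15T(n/4) + O(n^1):

a = 15, b = 4, c = 1
log_b(a) = log_4(15) = 1.9534

Case 1: c = 1 < log_4(15) = 1.9534
T(n) = O(n^(log_4 15))

For T(n) = 15T(n/4) + O(n^1): log_4(15) = 1.9534. This is Case 1 of the Master Theorem (c < log_b(a), work dominated by leaves), giving O(n^(log_4 15)).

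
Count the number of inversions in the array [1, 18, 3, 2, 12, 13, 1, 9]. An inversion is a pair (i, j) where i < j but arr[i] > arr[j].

Finding inversions in [1, 18, 3, 2, 12, 13, 1, 9]:

(1, 2): arr[1]=18 > arr[2]=3
(1, 3): arr[1]=18 > arr[3]=2
(1, 4): arr[1]=18 > arr[4]=12
(1, 5): arr[1]=18 > arr[5]=13
(1, 6): arr[1]=18 > arr[6]=1
(1, 7): arr[1]=18 > arr[7]=9
(2, 3): arr[2]=3 > arr[3]=2
(2, 6): arr[2]=3 > arr[6]=1
(3, 6): arr[3]=2 > arr[6]=1
(4, 6): arr[4]=12 > arr[6]=1
(4, 7): arr[4]=12 > arr[7]=9
(5, 6): arr[5]=13 > arr[6]=1
(5, 7): arr[5]=13 > arr[7]=9

Total inversions: 13

The array has 13 inversion(s): (1,2), (1,3), (1,4), (1,5), (1,6), (1,7), (2,3), (2,6), (3,6), (4,6), (4,7), (5,6), (5,7). Each pair (i,j) satisfies i < j and arr[i] > arr[j].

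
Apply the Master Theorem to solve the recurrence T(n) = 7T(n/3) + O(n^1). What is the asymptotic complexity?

Master Theorem for T(n) = 7T(n/3) + O(n^1):

a = 7, b = 3, c = 1
log_b(a) = log_3(7) = 1.7712

Case 1: c = 1 < log_3(7) = 1.7712
T(n) = O(n^(log_3 7))

For T(n) = 7T(n/3) + O(n^1): log_3(7) = 1.7712. This is Case 1 of the Master Theorem (c < log_b(a), work dominated by leaves), giving O(n^(log_3 7)).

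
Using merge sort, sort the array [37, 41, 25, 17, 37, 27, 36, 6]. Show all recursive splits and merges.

Merge sort trace:

Split: [37, 41, 25, 17, 37, 27, 36, 6] -> [37, 41, 25, 17] and [37, 27, 36, 6]
  Split: [37, 41, 25, 17] -> [37, 41] and [25, 17]
    Split: [37, 41] -> [37] and [41]
    Merge: [37] + [41] -> [37, 41]
    Split: [25, 17] -> [25] and [17]
    Merge: [25] + [17] -> [17, 25]
  Merge: [37, 41] + [17, 25] -> [17, 25, 37, 41]
  Split: [37, 27, 36, 6] -> [37, 27] and [36, 6]
    Split: [37, 27] -> [37] and [27]
    Merge: [37] + [27] -> [27, 37]
    Split: [36, 6] -> [36] and [6]
    Merge: [36] + [6] -> [6, 36]
  Merge: [27, 37] + [6, 36] -> [6, 27, 36, 37]
Merge: [17, 25, 37, 41] + [6, 27, 36, 37] -> [6, 17, 25, 27, 36, 37, 37, 41]

Final sorted array: [6, 17, 25, 27, 36, 37, 37, 41]

The merge sort proceeds by recursively splitting the array and merging sorted halves.
After all merges, the sorted array is [6, 17, 25, 27, 36, 37, 37, 41].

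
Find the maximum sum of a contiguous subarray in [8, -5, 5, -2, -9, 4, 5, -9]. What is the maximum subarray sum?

Using Kadane's algorithm on [8, -5, 5, -2, -9, 4, 5, -9]:

Scanning through the array:
Position 1 (value -5): max_ending_here = 3, max_so_far = 8
Position 2 (value 5): max_ending_here = 8, max_so_far = 8
Position 3 (value -2): max_ending_here = 6, max_so_far = 8
Position 4 (value -9): max_ending_here = -3, max_so_far = 8
Position 5 (value 4): max_ending_here = 4, max_so_far = 8
Position 6 (value 5): max_ending_here = 9, max_so_far = 9
Position 7 (value -9): max_ending_here = 0, max_so_far = 9

Maximum subarray: [4, 5]
Maximum sum: 9

The maximum subarray is [4, 5] with sum 9. This subarray runs from index 5 to index 6.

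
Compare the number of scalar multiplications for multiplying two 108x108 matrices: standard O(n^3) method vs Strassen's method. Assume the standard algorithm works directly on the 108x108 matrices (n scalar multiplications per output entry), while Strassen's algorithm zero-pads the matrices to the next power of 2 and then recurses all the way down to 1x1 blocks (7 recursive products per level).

Matrix multiplication for 108x108 matrices:

Strassen's algorithm requires power-of-2 dimensions. Pad 108x108 to 128x128 (next power of 2).

Standard algorithm: 108^3 = 1259712 multiplications
Strassen's algorithm: 7^(log2(128)) = 7^7 = 823543 multiplications
Savings: 1259712 - 823543 = 436169 multiplications

Standard: 1259712 multiplications (108^3). Strassen: 823543 multiplications (7^7, after padding to 128x128). Strassen reduces 8 recursive multiplications to 7 at each level.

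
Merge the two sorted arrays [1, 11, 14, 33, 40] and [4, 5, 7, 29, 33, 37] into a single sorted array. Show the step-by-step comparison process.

Merging process:

Compare 1 vs 4: take 1 from left. Merged: [1]
Compare 11 vs 4: take 4 from right. Merged: [1, 4]
Compare 11 vs 5: take 5 from right. Merged: [1, 4, 5]
Compare 11 vs 7: take 7 from right. Merged: [1, 4, 5, 7]
Compare 11 vs 29: take 11 from left. Merged: [1, 4, 5, 7, 11]
Compare 14 vs 29: take 14 from left. Merged: [1, 4, 5, 7, 11, 14]
Compare 33 vs 29: take 29 from right. Merged: [1, 4, 5, 7, 11, 14, 29]
Compare 33 vs 33: take 33 from left. Merged: [1, 4, 5, 7, 11, 14, 29, 33]
Compare 40 vs 33: take 33 from right. Merged: [1, 4, 5, 7, 11, 14, 29, 33, 33]
Compare 40 vs 37: take 37 from right. Merged: [1, 4, 5, 7, 11, 14, 29, 33, 33, 37]
Append remaining from left: [40]. Merged: [1, 4, 5, 7, 11, 14, 29, 33, 33, 37, 40]

Final merged array: [1, 4, 5, 7, 11, 14, 29, 33, 33, 37, 40]
Total comparisons: 10

The merged array is [1, 4, 5, 7, 11, 14, 29, 33, 33, 37, 40], requiring 10 comparisons. The merge step runs in O(n) time where n is the total number of elements.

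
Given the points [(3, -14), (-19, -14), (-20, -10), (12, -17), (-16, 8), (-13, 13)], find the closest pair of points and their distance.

Computing all pairwise distances among 6 points:

d((3, -14), (-19, -14)) = 22.0
d((3, -14), (-20, -10)) = 23.3452
d((3, -14), (12, -17)) = 9.4868
d((3, -14), (-16, 8)) = 29.0689
d((3, -14), (-13, 13)) = 31.3847
d((-19, -14), (-20, -10)) = 4.1231 <-- minimum
d((-19, -14), (12, -17)) = 31.1448
d((-19, -14), (-16, 8)) = 22.2036
d((-19, -14), (-13, 13)) = 27.6586
d((-20, -10), (12, -17)) = 32.7567
d((-20, -10), (-16, 8)) = 18.4391
d((-20, -10), (-13, 13)) = 24.0416
d((12, -17), (-16, 8)) = 37.5366
d((12, -17), (-13, 13)) = 39.0512
d((-16, 8), (-13, 13)) = 5.831

Closest pair: (-19, -14) and (-20, -10) with distance 4.1231

The closest pair is (-19, -14) and (-20, -10) with Euclidean distance 4.1231. For 6 points, brute-force pairwise comparison is shown above. For large n, the divide-and-conquer algorithm (sort by x, recurse on halves, check the dividing strip) achieves O(n log n).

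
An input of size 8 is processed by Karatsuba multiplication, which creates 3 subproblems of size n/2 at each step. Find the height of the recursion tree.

For divide and conquer with division factor 2:

Problem sizes at each level:
Level 0: 8
Level 1: 4
Level 2: 2
Level 3: 1

The root is level 0 and the size-1 base case is level 3 (the tree spans levels 0 through 3, i.e. 4 levels counting the root), so the depth is the number of divisions: log_2(8) = 3

The recursion tree depth is log_2(8) = 3. At each level, the problem size is divided by 2, so it takes 3 divisions to reduce to a base case of size 1. The algorithm makes 3 recursive calls at each level.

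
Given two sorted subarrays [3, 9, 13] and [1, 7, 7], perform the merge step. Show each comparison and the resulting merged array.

Merging process:

Compare 3 vs 1: take 1 from right. Merged: [1]
Compare 3 vs 7: take 3 from left. Merged: [1, 3]
Compare 9 vs 7: take 7 from right. Merged: [1, 3, 7]
Compare 9 vs 7: take 7 from right. Merged: [1, 3, 7, 7]
Append remaining from left: [9, 13]. Merged: [1, 3, 7, 7, 9, 13]

Final merged array: [1, 3, 7, 7, 9, 13]
Total comparisons: 4

The merged array is [1, 3, 7, 7, 9, 13], requiring 4 comparisons. The merge step runs in O(n) time where n is the total number of elements.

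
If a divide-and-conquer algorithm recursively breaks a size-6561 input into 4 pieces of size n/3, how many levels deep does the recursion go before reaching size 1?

For divide and conquer with division factor 3:

Problem sizes at each level:
Level 0: 6561
Level 1: 2187
Level 2: 729
Level 3: 243
Level 4: 81
Level 5: 27
Level 6: 9
Level 7: 3
Level 8: 1

The root is level 0 and the size-1 base case is level 8 (the tree spans levels 0 through 8, i.e. 9 levels counting the root), so the depth is the number of divisions: log_3(6561) = 8

The recursion tree depth is log_3(6561) = 8. At each level, the problem size is divided by 3, so it takes 8 divisions to reduce to a base case of size 1. The algorithm makes 4 recursive calls at each level.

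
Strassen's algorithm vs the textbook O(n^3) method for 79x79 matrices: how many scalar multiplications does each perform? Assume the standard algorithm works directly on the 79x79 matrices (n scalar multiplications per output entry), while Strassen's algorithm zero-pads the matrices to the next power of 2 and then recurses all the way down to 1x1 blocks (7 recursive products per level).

Matrix multiplication for 79x79 matrices:

Strassen's algorithm requires power-of-2 dimensions. Pad 79x79 to 128x128 (next power of 2).

Standard algorithm: 79^3 = 493039 multiplications
Strassen's algorithm: 7^(log2(128)) = 7^7 = 823543 multiplications
Difference: 493039 - 823543 = -330504 (Strassen uses MORE here due to padding overhead — for small or just-over-power-of-2 n, padding can outweigh the per-level savings)

Standard: 493039 multiplications (79^3). Strassen: 823543 multiplications (7^7, after padding to 128x128). Strassen reduces 8 recursive multiplications to 7 at each level.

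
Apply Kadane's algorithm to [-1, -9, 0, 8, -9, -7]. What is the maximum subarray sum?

Using Kadane's algorithm on [-1, -9, 0, 8, -9, -7]:

Scanning through the array:
Position 1 (value -9): max_ending_here = -9, max_so_far = -1
Position 2 (value 0): max_ending_here = 0, max_so_far = 0
Position 3 (value 8): max_ending_here = 8, max_so_far = 8
Position 4 (value -9): max_ending_here = -1, max_so_far = 8
Position 5 (value -7): max_ending_here = -7, max_so_far = 8

Maximum subarray: [0, 8]
Maximum sum: 8

The maximum subarray is [0, 8] with sum 8. This subarray runs from index 2 to index 3.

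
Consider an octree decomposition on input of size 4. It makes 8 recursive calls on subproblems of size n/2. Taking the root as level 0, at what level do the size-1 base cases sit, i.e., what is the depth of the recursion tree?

For divide and conquer with division factor 2:

Problem sizes at each level:
Level 0: 4
Level 1: 2
Level 2: 1

The root is level 0 and the size-1 base case is level 2 (the tree spans levels 0 through 2, i.e. 3 levels counting the root), so the depth is the number of divisions: log_2(4) = 2

The recursion tree depth is log_2(4) = 2. At each level, the problem size is divided by 2, so it takes 2 divisions to reduce to a base case of size 1. The algorithm makes 8 recursive calls at each level.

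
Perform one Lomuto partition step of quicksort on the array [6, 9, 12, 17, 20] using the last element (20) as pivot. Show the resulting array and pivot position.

Lomuto partition with pivot = 20:

Initial array: [6, 9, 12, 17, 20]

arr[0]=6 <= 20: swap with position 0, array becomes [6, 9, 12, 17, 20]
arr[1]=9 <= 20: swap with position 1, array becomes [6, 9, 12, 17, 20]
arr[2]=12 <= 20: swap with position 2, array becomes [6, 9, 12, 17, 20]
arr[3]=17 <= 20: swap with position 3, array becomes [6, 9, 12, 17, 20]

Place pivot at position 4: [6, 9, 12, 17, 20]
Pivot position: 4

After partitioning with pivot 20, the array becomes [6, 9, 12, 17, 20]. The pivot is placed at index 4. All elements to the left of the pivot are <= 20, and all elements to the right are > 20.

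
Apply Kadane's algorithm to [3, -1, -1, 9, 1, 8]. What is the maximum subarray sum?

Using Kadane's algorithm on [3, -1, -1, 9, 1, 8]:

Scanning through the array:
Position 1 (value -1): max_ending_here = 2, max_so_far = 3
Position 2 (value -1): max_ending_here = 1, max_so_far = 3
Position 3 (value 9): max_ending_here = 10, max_so_far = 10
Position 4 (value 1): max_ending_here = 11, max_so_far = 11
Position 5 (value 8): max_ending_here = 19, max_so_far = 19

Maximum subarray: [3, -1, -1, 9, 1, 8]
Maximum sum: 19

The maximum subarray is [3, -1, -1, 9, 1, 8] with sum 19. This subarray runs from index 0 to index 5.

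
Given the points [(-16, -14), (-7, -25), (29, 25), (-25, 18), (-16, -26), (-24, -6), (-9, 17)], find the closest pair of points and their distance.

Computing all pairwise distances among 7 points:

d((-16, -14), (-7, -25)) = 14.2127
d((-16, -14), (29, 25)) = 59.5483
d((-16, -14), (-25, 18)) = 33.2415
d((-16, -14), (-16, -26)) = 12.0
d((-16, -14), (-24, -6)) = 11.3137
d((-16, -14), (-9, 17)) = 31.7805
d((-7, -25), (29, 25)) = 61.6117
d((-7, -25), (-25, 18)) = 46.6154
d((-7, -25), (-16, -26)) = 9.0554 <-- minimum
d((-7, -25), (-24, -6)) = 25.4951
d((-7, -25), (-9, 17)) = 42.0476
d((29, 25), (-25, 18)) = 54.4518
d((29, 25), (-16, -26)) = 68.0147
d((29, 25), (-24, -6)) = 61.4003
d((29, 25), (-9, 17)) = 38.833
d((-25, 18), (-16, -26)) = 44.911
d((-25, 18), (-24, -6)) = 24.0208
d((-25, 18), (-9, 17)) = 16.0312
d((-16, -26), (-24, -6)) = 21.5407
d((-16, -26), (-9, 17)) = 43.566
d((-24, -6), (-9, 17)) = 27.4591

Closest pair: (-7, -25) and (-16, -26) with distance 9.0554

The closest pair is (-7, -25) and (-16, -26) with Euclidean distance 9.0554. For 7 points, brute-force pairwise comparison is shown above. For large n, the divide-and-conquer algorithm (sort by x, recurse on halves, check the dividing strip) achieves O(n log n).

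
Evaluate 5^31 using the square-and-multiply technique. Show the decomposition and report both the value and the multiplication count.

Computing 5^31 by squaring (build up from 5^1; each line after the first costs one multiplication):

5^1 = 5
5^2 = (5^1)^2 = 5^2 = 25
5^3 = 5 * 5^2 = 5 * 25 = 125
5^6 = (5^3)^2 = 125^2 = 15625
5^7 = 5 * 5^6 = 5 * 15625 = 78125
5^14 = (5^7)^2 = 78125^2 = 6103515625
5^15 = 5 * 5^14 = 5 * 6103515625 = 30517578125
5^30 = (5^15)^2 = 30517578125^2 = 931322574615478515625
5^31 = 5 * 5^30 = 5 * 931322574615478515625 = 4656612873077392578125

Result: 4656612873077392578125
Multiplications needed: 8 (8 lines after 5^1)

5^31 = 4656612873077392578125. Using exponentiation by squaring, this requires 8 multiplications. The key idea: if the exponent is even, square the half-power; if odd, multiply by the base once.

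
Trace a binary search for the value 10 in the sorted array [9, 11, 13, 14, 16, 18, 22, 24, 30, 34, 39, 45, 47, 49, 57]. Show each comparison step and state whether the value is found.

Binary search for 10 in [9, 11, 13, 14, 16, 18, 22, 24, 30, 34, 39, 45, 47, 49, 57]:

lo=0, hi=14, mid=7, arr[mid]=24 -> 24 > 10, search left half
lo=0, hi=6, mid=3, arr[mid]=14 -> 14 > 10, search left half
lo=0, hi=2, mid=1, arr[mid]=11 -> 11 > 10, search left half
lo=0, hi=0, mid=0, arr[mid]=9 -> 9 < 10, search right half
lo=1 > hi=0, target 10 not found

Binary search determines that 10 is not in the array after 4 comparisons. The search space was exhausted without finding the target.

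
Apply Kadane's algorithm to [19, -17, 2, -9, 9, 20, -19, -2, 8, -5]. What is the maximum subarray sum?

Using Kadane's algorithm on [19, -17, 2, -9, 9, 20, -19, -2, 8, -5]:

Scanning through the array:
Position 1 (value -17): max_ending_here = 2, max_so_far = 19
Position 2 (value 2): max_ending_here = 4, max_so_far = 19
Position 3 (value -9): max_ending_here = -5, max_so_far = 19
Position 4 (value 9): max_ending_here = 9, max_so_far = 19
Position 5 (value 20): max_ending_here = 29, max_so_far = 29
Position 6 (value -19): max_ending_here = 10, max_so_far = 29
Position 7 (value -2): max_ending_here = 8, max_so_far = 29
Position 8 (value 8): max_ending_here = 16, max_so_far = 29
Position 9 (value -5): max_ending_here = 11, max_so_far = 29

Maximum subarray: [9, 20]
Maximum sum: 29

The maximum subarray is [9, 20] with sum 29. This subarray runs from index 4 to index 5.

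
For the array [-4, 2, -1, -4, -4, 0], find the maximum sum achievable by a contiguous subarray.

Using Kadane's algorithm on [-4, 2, -1, -4, -4, 0]:

Scanning through the array:
Position 1 (value 2): max_ending_here = 2, max_so_far = 2
Position 2 (value -1): max_ending_here = 1, max_so_far = 2
Position 3 (value -4): max_ending_here = -3, max_so_far = 2
Position 4 (value -4): max_ending_here = -4, max_so_far = 2
Position 5 (value 0): max_ending_here = 0, max_so_far = 2

Maximum subarray: [2]
Maximum sum: 2

The maximum subarray is [2] with sum 2. This subarray runs from index 1 to index 1.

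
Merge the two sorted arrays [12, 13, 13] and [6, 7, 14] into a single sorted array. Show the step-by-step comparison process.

Merging process:

Compare 12 vs 6: take 6 from right. Merged: [6]
Compare 12 vs 7: take 7 from right. Merged: [6, 7]
Compare 12 vs 14: take 12 from left. Merged: [6, 7, 12]
Compare 13 vs 14: take 13 from left. Merged: [6, 7, 12, 13]
Compare 13 vs 14: take 13 from left. Merged: [6, 7, 12, 13, 13]
Append remaining from right: [14]. Merged: [6, 7, 12, 13, 13, 14]

Final merged array: [6, 7, 12, 13, 13, 14]
Total comparisons: 5

The merged array is [6, 7, 12, 13, 13, 14], requiring 5 comparisons. The merge step runs in O(n) time where n is the total number of elements.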